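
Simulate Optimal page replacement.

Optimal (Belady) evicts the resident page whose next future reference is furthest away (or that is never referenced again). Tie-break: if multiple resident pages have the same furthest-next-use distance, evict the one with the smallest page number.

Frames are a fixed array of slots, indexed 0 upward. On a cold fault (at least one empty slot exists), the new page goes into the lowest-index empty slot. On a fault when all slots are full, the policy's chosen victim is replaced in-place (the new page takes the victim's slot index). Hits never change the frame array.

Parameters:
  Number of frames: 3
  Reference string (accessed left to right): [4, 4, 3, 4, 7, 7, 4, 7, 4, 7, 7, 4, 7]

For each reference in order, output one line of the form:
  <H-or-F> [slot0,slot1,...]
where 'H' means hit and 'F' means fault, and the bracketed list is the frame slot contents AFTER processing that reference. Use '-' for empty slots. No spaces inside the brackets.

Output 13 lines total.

F [4,-,-]
H [4,-,-]
F [4,3,-]
H [4,3,-]
F [4,3,7]
H [4,3,7]
H [4,3,7]
H [4,3,7]
H [4,3,7]
H [4,3,7]
H [4,3,7]
H [4,3,7]
H [4,3,7]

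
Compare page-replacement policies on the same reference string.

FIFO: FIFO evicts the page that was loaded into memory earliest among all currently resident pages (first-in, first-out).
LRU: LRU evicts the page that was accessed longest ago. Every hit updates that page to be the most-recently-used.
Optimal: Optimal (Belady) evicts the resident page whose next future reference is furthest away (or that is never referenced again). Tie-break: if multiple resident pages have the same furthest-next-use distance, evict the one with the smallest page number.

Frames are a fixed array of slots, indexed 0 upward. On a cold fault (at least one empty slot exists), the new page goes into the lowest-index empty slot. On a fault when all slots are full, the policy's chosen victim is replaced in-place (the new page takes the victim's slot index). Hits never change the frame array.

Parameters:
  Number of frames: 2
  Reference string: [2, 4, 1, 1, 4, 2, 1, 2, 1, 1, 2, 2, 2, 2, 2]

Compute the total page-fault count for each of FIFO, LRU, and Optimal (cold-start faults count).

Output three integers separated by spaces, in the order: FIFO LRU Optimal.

--- FIFO ---
  step 0: ref 2 -> FAULT, frames=[2,-] (faults so far: 1)
  step 1: ref 4 -> FAULT, frames=[2,4] (faults so far: 2)
  step 2: ref 1 -> FAULT, evict 2, frames=[1,4] (faults so far: 3)
  step 3: ref 1 -> HIT, frames=[1,4] (faults so far: 3)
  step 4: ref 4 -> HIT, frames=[1,4] (faults so far: 3)
  step 5: ref 2 -> FAULT, evict 4, frames=[1,2] (faults so far: 4)
  step 6: ref 1 -> HIT, frames=[1,2] (faults so far: 4)
  step 7: ref 2 -> HIT, frames=[1,2] (faults so far: 4)
  step 8: ref 1 -> HIT, frames=[1,2] (faults so far: 4)
  step 9: ref 1 -> HIT, frames=[1,2] (faults so far: 4)
  step 10: ref 2 -> HIT, frames=[1,2] (faults so far: 4)
  step 11: ref 2 -> HIT, frames=[1,2] (faults so far: 4)
  step 12: ref 2 -> HIT, frames=[1,2] (faults so far: 4)
  step 13: ref 2 -> HIT, frames=[1,2] (faults so far: 4)
  step 14: ref 2 -> HIT, frames=[1,2] (faults so far: 4)
  FIFO total faults: 4
--- LRU ---
  step 0: ref 2 -> FAULT, frames=[2,-] (faults so far: 1)
  step 1: ref 4 -> FAULT, frames=[2,4] (faults so far: 2)
  step 2: ref 1 -> FAULT, evict 2, frames=[1,4] (faults so far: 3)
  step 3: ref 1 -> HIT, frames=[1,4] (faults so far: 3)
  step 4: ref 4 -> HIT, frames=[1,4] (faults so far: 3)
  step 5: ref 2 -> FAULT, evict 1, frames=[2,4] (faults so far: 4)
  step 6: ref 1 -> FAULT, evict 4, frames=[2,1] (faults so far: 5)
  step 7: ref 2 -> HIT, frames=[2,1] (faults so far: 5)
  step 8: ref 1 -> HIT, frames=[2,1] (faults so far: 5)
  step 9: ref 1 -> HIT, frames=[2,1] (faults so far: 5)
  step 10: ref 2 -> HIT, frames=[2,1] (faults so far: 5)
  step 11: ref 2 -> HIT, frames=[2,1] (faults so far: 5)
  step 12: ref 2 -> HIT, frames=[2,1] (faults so far: 5)
  step 13: ref 2 -> HIT, frames=[2,1] (faults so far: 5)
  step 14: ref 2 -> HIT, frames=[2,1] (faults so far: 5)
  LRU total faults: 5
--- Optimal ---
  step 0: ref 2 -> FAULT, frames=[2,-] (faults so far: 1)
  step 1: ref 4 -> FAULT, frames=[2,4] (faults so far: 2)
  step 2: ref 1 -> FAULT, evict 2, frames=[1,4] (faults so far: 3)
  step 3: ref 1 -> HIT, frames=[1,4] (faults so far: 3)
  step 4: ref 4 -> HIT, frames=[1,4] (faults so far: 3)
  step 5: ref 2 -> FAULT, evict 4, frames=[1,2] (faults so far: 4)
  step 6: ref 1 -> HIT, frames=[1,2] (faults so far: 4)
  step 7: ref 2 -> HIT, frames=[1,2] (faults so far: 4)
  step 8: ref 1 -> HIT, frames=[1,2] (faults so far: 4)
  step 9: ref 1 -> HIT, frames=[1,2] (faults so far: 4)
  step 10: ref 2 -> HIT, frames=[1,2] (faults so far: 4)
  step 11: ref 2 -> HIT, frames=[1,2] (faults so far: 4)
  step 12: ref 2 -> HIT, frames=[1,2] (faults so far: 4)
  step 13: ref 2 -> HIT, frames=[1,2] (faults so far: 4)
  step 14: ref 2 -> HIT, frames=[1,2] (faults so far: 4)
  Optimal total faults: 4

Answer: 4 5 4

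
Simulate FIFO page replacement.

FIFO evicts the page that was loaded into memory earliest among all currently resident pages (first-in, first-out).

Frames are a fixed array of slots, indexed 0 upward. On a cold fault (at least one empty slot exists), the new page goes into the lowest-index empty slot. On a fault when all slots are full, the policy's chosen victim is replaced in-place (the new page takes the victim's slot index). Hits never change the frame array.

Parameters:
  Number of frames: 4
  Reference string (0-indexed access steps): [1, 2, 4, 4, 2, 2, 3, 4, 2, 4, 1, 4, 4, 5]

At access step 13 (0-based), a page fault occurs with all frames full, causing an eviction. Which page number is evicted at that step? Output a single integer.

Answer: 1

Derivation:
Step 0: ref 1 -> FAULT, frames=[1,-,-,-]
Step 1: ref 2 -> FAULT, frames=[1,2,-,-]
Step 2: ref 4 -> FAULT, frames=[1,2,4,-]
Step 3: ref 4 -> HIT, frames=[1,2,4,-]
Step 4: ref 2 -> HIT, frames=[1,2,4,-]
Step 5: ref 2 -> HIT, frames=[1,2,4,-]
Step 6: ref 3 -> FAULT, frames=[1,2,4,3]
Step 7: ref 4 -> HIT, frames=[1,2,4,3]
Step 8: ref 2 -> HIT, frames=[1,2,4,3]
Step 9: ref 4 -> HIT, frames=[1,2,4,3]
Step 10: ref 1 -> HIT, frames=[1,2,4,3]
Step 11: ref 4 -> HIT, frames=[1,2,4,3]
Step 12: ref 4 -> HIT, frames=[1,2,4,3]
Step 13: ref 5 -> FAULT, evict 1, frames=[5,2,4,3]
At step 13: evicted page 1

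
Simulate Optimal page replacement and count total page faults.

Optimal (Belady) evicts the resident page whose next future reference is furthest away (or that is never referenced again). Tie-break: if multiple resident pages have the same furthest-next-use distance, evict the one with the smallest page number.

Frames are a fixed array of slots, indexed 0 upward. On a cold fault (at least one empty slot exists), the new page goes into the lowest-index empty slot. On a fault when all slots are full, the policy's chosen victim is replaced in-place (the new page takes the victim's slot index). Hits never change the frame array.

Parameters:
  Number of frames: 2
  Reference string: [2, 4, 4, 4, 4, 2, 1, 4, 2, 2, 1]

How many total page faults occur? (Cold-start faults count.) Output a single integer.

Step 0: ref 2 → FAULT, frames=[2,-]
Step 1: ref 4 → FAULT, frames=[2,4]
Step 2: ref 4 → HIT, frames=[2,4]
Step 3: ref 4 → HIT, frames=[2,4]
Step 4: ref 4 → HIT, frames=[2,4]
Step 5: ref 2 → HIT, frames=[2,4]
Step 6: ref 1 → FAULT (evict 2), frames=[1,4]
Step 7: ref 4 → HIT, frames=[1,4]
Step 8: ref 2 → FAULT (evict 4), frames=[1,2]
Step 9: ref 2 → HIT, frames=[1,2]
Step 10: ref 1 → HIT, frames=[1,2]
Total faults: 4

Answer: 4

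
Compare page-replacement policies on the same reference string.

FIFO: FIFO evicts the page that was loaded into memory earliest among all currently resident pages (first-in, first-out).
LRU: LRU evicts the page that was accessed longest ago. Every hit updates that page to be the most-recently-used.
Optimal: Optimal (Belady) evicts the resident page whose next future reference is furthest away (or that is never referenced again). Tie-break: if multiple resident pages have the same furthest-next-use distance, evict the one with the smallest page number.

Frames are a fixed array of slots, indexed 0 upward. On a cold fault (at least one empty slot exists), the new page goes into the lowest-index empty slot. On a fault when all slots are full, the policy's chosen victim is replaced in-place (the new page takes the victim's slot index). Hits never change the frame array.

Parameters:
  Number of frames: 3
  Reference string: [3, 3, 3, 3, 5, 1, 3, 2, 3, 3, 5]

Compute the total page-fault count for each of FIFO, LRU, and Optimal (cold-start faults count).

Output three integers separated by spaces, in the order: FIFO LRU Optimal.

--- FIFO ---
  step 0: ref 3 -> FAULT, frames=[3,-,-] (faults so far: 1)
  step 1: ref 3 -> HIT, frames=[3,-,-] (faults so far: 1)
  step 2: ref 3 -> HIT, frames=[3,-,-] (faults so far: 1)
  step 3: ref 3 -> HIT, frames=[3,-,-] (faults so far: 1)
  step 4: ref 5 -> FAULT, frames=[3,5,-] (faults so far: 2)
  step 5: ref 1 -> FAULT, frames=[3,5,1] (faults so far: 3)
  step 6: ref 3 -> HIT, frames=[3,5,1] (faults so far: 3)
  step 7: ref 2 -> FAULT, evict 3, frames=[2,5,1] (faults so far: 4)
  step 8: ref 3 -> FAULT, evict 5, frames=[2,3,1] (faults so far: 5)
  step 9: ref 3 -> HIT, frames=[2,3,1] (faults so far: 5)
  step 10: ref 5 -> FAULT, evict 1, frames=[2,3,5] (faults so far: 6)
  FIFO total faults: 6
--- LRU ---
  step 0: ref 3 -> FAULT, frames=[3,-,-] (faults so far: 1)
  step 1: ref 3 -> HIT, frames=[3,-,-] (faults so far: 1)
  step 2: ref 3 -> HIT, frames=[3,-,-] (faults so far: 1)
  step 3: ref 3 -> HIT, frames=[3,-,-] (faults so far: 1)
  step 4: ref 5 -> FAULT, frames=[3,5,-] (faults so far: 2)
  step 5: ref 1 -> FAULT, frames=[3,5,1] (faults so far: 3)
  step 6: ref 3 -> HIT, frames=[3,5,1] (faults so far: 3)
  step 7: ref 2 -> FAULT, evict 5, frames=[3,2,1] (faults so far: 4)
  step 8: ref 3 -> HIT, frames=[3,2,1] (faults so far: 4)
  step 9: ref 3 -> HIT, frames=[3,2,1] (faults so far: 4)
  step 10: ref 5 -> FAULT, evict 1, frames=[3,2,5] (faults so far: 5)
  LRU total faults: 5
--- Optimal ---
  step 0: ref 3 -> FAULT, frames=[3,-,-] (faults so far: 1)
  step 1: ref 3 -> HIT, frames=[3,-,-] (faults so far: 1)
  step 2: ref 3 -> HIT, frames=[3,-,-] (faults so far: 1)
  step 3: ref 3 -> HIT, frames=[3,-,-] (faults so far: 1)
  step 4: ref 5 -> FAULT, frames=[3,5,-] (faults so far: 2)
  step 5: ref 1 -> FAULT, frames=[3,5,1] (faults so far: 3)
  step 6: ref 3 -> HIT, frames=[3,5,1] (faults so far: 3)
  step 7: ref 2 -> FAULT, evict 1, frames=[3,5,2] (faults so far: 4)
  step 8: ref 3 -> HIT, frames=[3,5,2] (faults so far: 4)
  step 9: ref 3 -> HIT, frames=[3,5,2] (faults so far: 4)
  step 10: ref 5 -> HIT, frames=[3,5,2] (faults so far: 4)
  Optimal total faults: 4

Answer: 6 5 4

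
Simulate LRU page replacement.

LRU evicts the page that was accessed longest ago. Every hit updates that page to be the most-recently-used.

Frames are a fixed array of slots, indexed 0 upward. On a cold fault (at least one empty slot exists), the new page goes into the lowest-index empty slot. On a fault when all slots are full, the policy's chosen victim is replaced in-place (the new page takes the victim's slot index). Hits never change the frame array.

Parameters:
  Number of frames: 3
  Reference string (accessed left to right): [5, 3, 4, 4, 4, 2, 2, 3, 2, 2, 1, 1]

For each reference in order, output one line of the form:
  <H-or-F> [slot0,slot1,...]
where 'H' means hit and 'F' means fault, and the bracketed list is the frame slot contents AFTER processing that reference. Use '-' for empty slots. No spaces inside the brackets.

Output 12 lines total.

F [5,-,-]
F [5,3,-]
F [5,3,4]
H [5,3,4]
H [5,3,4]
F [2,3,4]
H [2,3,4]
H [2,3,4]
H [2,3,4]
H [2,3,4]
F [2,3,1]
H [2,3,1]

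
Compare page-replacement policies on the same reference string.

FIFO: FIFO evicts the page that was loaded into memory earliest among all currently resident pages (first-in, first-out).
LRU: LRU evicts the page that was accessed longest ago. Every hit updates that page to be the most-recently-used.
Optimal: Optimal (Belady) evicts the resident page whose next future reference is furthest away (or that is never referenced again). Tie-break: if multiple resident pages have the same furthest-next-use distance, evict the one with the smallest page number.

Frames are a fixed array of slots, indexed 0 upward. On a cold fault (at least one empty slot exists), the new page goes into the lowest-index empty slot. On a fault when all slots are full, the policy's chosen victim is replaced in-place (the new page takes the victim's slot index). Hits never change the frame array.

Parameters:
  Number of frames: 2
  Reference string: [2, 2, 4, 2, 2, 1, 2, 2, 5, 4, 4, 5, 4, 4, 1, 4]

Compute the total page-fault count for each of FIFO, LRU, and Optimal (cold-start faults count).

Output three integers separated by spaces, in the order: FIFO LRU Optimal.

Answer: 7 6 6

Derivation:
--- FIFO ---
  step 0: ref 2 -> FAULT, frames=[2,-] (faults so far: 1)
  step 1: ref 2 -> HIT, frames=[2,-] (faults so far: 1)
  step 2: ref 4 -> FAULT, frames=[2,4] (faults so far: 2)
  step 3: ref 2 -> HIT, frames=[2,4] (faults so far: 2)
  step 4: ref 2 -> HIT, frames=[2,4] (faults so far: 2)
  step 5: ref 1 -> FAULT, evict 2, frames=[1,4] (faults so far: 3)
  step 6: ref 2 -> FAULT, evict 4, frames=[1,2] (faults so far: 4)
  step 7: ref 2 -> HIT, frames=[1,2] (faults so far: 4)
  step 8: ref 5 -> FAULT, evict 1, frames=[5,2] (faults so far: 5)
  step 9: ref 4 -> FAULT, evict 2, frames=[5,4] (faults so far: 6)
  step 10: ref 4 -> HIT, frames=[5,4] (faults so far: 6)
  step 11: ref 5 -> HIT, frames=[5,4] (faults so far: 6)
  step 12: ref 4 -> HIT, frames=[5,4] (faults so far: 6)
  step 13: ref 4 -> HIT, frames=[5,4] (faults so far: 6)
  step 14: ref 1 -> FAULT, evict 5, frames=[1,4] (faults so far: 7)
  step 15: ref 4 -> HIT, frames=[1,4] (faults so far: 7)
  FIFO total faults: 7
--- LRU ---
  step 0: ref 2 -> FAULT, frames=[2,-] (faults so far: 1)
  step 1: ref 2 -> HIT, frames=[2,-] (faults so far: 1)
  step 2: ref 4 -> FAULT, frames=[2,4] (faults so far: 2)
  step 3: ref 2 -> HIT, frames=[2,4] (faults so far: 2)
  step 4: ref 2 -> HIT, frames=[2,4] (faults so far: 2)
  step 5: ref 1 -> FAULT, evict 4, frames=[2,1] (faults so far: 3)
  step 6: ref 2 -> HIT, frames=[2,1] (faults so far: 3)
  step 7: ref 2 -> HIT, frames=[2,1] (faults so far: 3)
  step 8: ref 5 -> FAULT, evict 1, frames=[2,5] (faults so far: 4)
  step 9: ref 4 -> FAULT, evict 2, frames=[4,5] (faults so far: 5)
  step 10: ref 4 -> HIT, frames=[4,5] (faults so far: 5)
  step 11: ref 5 -> HIT, frames=[4,5] (faults so far: 5)
  step 12: ref 4 -> HIT, frames=[4,5] (faults so far: 5)
  step 13: ref 4 -> HIT, frames=[4,5] (faults so far: 5)
  step 14: ref 1 -> FAULT, evict 5, frames=[4,1] (faults so far: 6)
  step 15: ref 4 -> HIT, frames=[4,1] (faults so far: 6)
  LRU total faults: 6
--- Optimal ---
  step 0: ref 2 -> FAULT, frames=[2,-] (faults so far: 1)
  step 1: ref 2 -> HIT, frames=[2,-] (faults so far: 1)
  step 2: ref 4 -> FAULT, frames=[2,4] (faults so far: 2)
  step 3: ref 2 -> HIT, frames=[2,4] (faults so far: 2)
  step 4: ref 2 -> HIT, frames=[2,4] (faults so far: 2)
  step 5: ref 1 -> FAULT, evict 4, frames=[2,1] (faults so far: 3)
  step 6: ref 2 -> HIT, frames=[2,1] (faults so far: 3)
  step 7: ref 2 -> HIT, frames=[2,1] (faults so far: 3)
  step 8: ref 5 -> FAULT, evict 2, frames=[5,1] (faults so far: 4)
  step 9: ref 4 -> FAULT, evict 1, frames=[5,4] (faults so far: 5)
  step 10: ref 4 -> HIT, frames=[5,4] (faults so far: 5)
  step 11: ref 5 -> HIT, frames=[5,4] (faults so far: 5)
  step 12: ref 4 -> HIT, frames=[5,4] (faults so far: 5)
  step 13: ref 4 -> HIT, frames=[5,4] (faults so far: 5)
  step 14: ref 1 -> FAULT, evict 5, frames=[1,4] (faults so far: 6)
  step 15: ref 4 -> HIT, frames=[1,4] (faults so far: 6)
  Optimal total faults: 6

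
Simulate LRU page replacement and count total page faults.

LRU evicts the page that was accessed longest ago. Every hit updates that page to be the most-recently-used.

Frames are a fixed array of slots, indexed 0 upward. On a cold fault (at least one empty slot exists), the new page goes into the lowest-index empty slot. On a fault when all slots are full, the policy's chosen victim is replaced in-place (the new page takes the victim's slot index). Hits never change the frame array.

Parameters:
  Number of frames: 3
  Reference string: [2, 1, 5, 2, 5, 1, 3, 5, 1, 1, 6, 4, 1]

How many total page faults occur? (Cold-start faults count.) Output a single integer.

Answer: 6

Derivation:
Step 0: ref 2 → FAULT, frames=[2,-,-]
Step 1: ref 1 → FAULT, frames=[2,1,-]
Step 2: ref 5 → FAULT, frames=[2,1,5]
Step 3: ref 2 → HIT, frames=[2,1,5]
Step 4: ref 5 → HIT, frames=[2,1,5]
Step 5: ref 1 → HIT, frames=[2,1,5]
Step 6: ref 3 → FAULT (evict 2), frames=[3,1,5]
Step 7: ref 5 → HIT, frames=[3,1,5]
Step 8: ref 1 → HIT, frames=[3,1,5]
Step 9: ref 1 → HIT, frames=[3,1,5]
Step 10: ref 6 → FAULT (evict 3), frames=[6,1,5]
Step 11: ref 4 → FAULT (evict 5), frames=[6,1,4]
Step 12: ref 1 → HIT, frames=[6,1,4]
Total faults: 6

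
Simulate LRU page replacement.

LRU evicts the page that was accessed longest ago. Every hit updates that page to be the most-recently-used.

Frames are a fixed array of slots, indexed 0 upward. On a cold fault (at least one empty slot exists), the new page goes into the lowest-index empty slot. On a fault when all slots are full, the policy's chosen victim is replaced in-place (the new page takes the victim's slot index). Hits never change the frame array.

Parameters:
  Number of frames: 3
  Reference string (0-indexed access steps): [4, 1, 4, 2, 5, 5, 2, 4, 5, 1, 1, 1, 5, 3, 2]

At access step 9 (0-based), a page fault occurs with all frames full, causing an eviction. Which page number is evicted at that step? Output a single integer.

Answer: 2

Derivation:
Step 0: ref 4 -> FAULT, frames=[4,-,-]
Step 1: ref 1 -> FAULT, frames=[4,1,-]
Step 2: ref 4 -> HIT, frames=[4,1,-]
Step 3: ref 2 -> FAULT, frames=[4,1,2]
Step 4: ref 5 -> FAULT, evict 1, frames=[4,5,2]
Step 5: ref 5 -> HIT, frames=[4,5,2]
Step 6: ref 2 -> HIT, frames=[4,5,2]
Step 7: ref 4 -> HIT, frames=[4,5,2]
Step 8: ref 5 -> HIT, frames=[4,5,2]
Step 9: ref 1 -> FAULT, evict 2, frames=[4,5,1]
At step 9: evicted page 2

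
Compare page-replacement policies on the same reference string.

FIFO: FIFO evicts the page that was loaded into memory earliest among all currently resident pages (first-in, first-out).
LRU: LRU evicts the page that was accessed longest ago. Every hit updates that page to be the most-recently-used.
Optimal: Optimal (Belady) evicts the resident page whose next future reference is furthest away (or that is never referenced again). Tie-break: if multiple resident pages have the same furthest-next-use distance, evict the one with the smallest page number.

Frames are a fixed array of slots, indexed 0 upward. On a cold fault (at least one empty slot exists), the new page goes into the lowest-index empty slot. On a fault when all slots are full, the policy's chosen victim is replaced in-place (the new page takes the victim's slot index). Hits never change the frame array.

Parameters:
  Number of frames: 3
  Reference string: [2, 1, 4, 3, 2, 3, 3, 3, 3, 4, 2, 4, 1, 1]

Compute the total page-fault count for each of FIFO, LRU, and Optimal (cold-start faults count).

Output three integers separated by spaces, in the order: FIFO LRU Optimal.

--- FIFO ---
  step 0: ref 2 -> FAULT, frames=[2,-,-] (faults so far: 1)
  step 1: ref 1 -> FAULT, frames=[2,1,-] (faults so far: 2)
  step 2: ref 4 -> FAULT, frames=[2,1,4] (faults so far: 3)
  step 3: ref 3 -> FAULT, evict 2, frames=[3,1,4] (faults so far: 4)
  step 4: ref 2 -> FAULT, evict 1, frames=[3,2,4] (faults so far: 5)
  step 5: ref 3 -> HIT, frames=[3,2,4] (faults so far: 5)
  step 6: ref 3 -> HIT, frames=[3,2,4] (faults so far: 5)
  step 7: ref 3 -> HIT, frames=[3,2,4] (faults so far: 5)
  step 8: ref 3 -> HIT, frames=[3,2,4] (faults so far: 5)
  step 9: ref 4 -> HIT, frames=[3,2,4] (faults so far: 5)
  step 10: ref 2 -> HIT, frames=[3,2,4] (faults so far: 5)
  step 11: ref 4 -> HIT, frames=[3,2,4] (faults so far: 5)
  step 12: ref 1 -> FAULT, evict 4, frames=[3,2,1] (faults so far: 6)
  step 13: ref 1 -> HIT, frames=[3,2,1] (faults so far: 6)
  FIFO total faults: 6
--- LRU ---
  step 0: ref 2 -> FAULT, frames=[2,-,-] (faults so far: 1)
  step 1: ref 1 -> FAULT, frames=[2,1,-] (faults so far: 2)
  step 2: ref 4 -> FAULT, frames=[2,1,4] (faults so far: 3)
  step 3: ref 3 -> FAULT, evict 2, frames=[3,1,4] (faults so far: 4)
  step 4: ref 2 -> FAULT, evict 1, frames=[3,2,4] (faults so far: 5)
  step 5: ref 3 -> HIT, frames=[3,2,4] (faults so far: 5)
  step 6: ref 3 -> HIT, frames=[3,2,4] (faults so far: 5)
  step 7: ref 3 -> HIT, frames=[3,2,4] (faults so far: 5)
  step 8: ref 3 -> HIT, frames=[3,2,4] (faults so far: 5)
  step 9: ref 4 -> HIT, frames=[3,2,4] (faults so far: 5)
  step 10: ref 2 -> HIT, frames=[3,2,4] (faults so far: 5)
  step 11: ref 4 -> HIT, frames=[3,2,4] (faults so far: 5)
  step 12: ref 1 -> FAULT, evict 3, frames=[1,2,4] (faults so far: 6)
  step 13: ref 1 -> HIT, frames=[1,2,4] (faults so far: 6)
  LRU total faults: 6
--- Optimal ---
  step 0: ref 2 -> FAULT, frames=[2,-,-] (faults so far: 1)
  step 1: ref 1 -> FAULT, frames=[2,1,-] (faults so far: 2)
  step 2: ref 4 -> FAULT, frames=[2,1,4] (faults so far: 3)
  step 3: ref 3 -> FAULT, evict 1, frames=[2,3,4] (faults so far: 4)
  step 4: ref 2 -> HIT, frames=[2,3,4] (faults so far: 4)
  step 5: ref 3 -> HIT, frames=[2,3,4] (faults so far: 4)
  step 6: ref 3 -> HIT, frames=[2,3,4] (faults so far: 4)
  step 7: ref 3 -> HIT, frames=[2,3,4] (faults so far: 4)
  step 8: ref 3 -> HIT, frames=[2,3,4] (faults so far: 4)
  step 9: ref 4 -> HIT, frames=[2,3,4] (faults so far: 4)
  step 10: ref 2 -> HIT, frames=[2,3,4] (faults so far: 4)
  step 11: ref 4 -> HIT, frames=[2,3,4] (faults so far: 4)
  step 12: ref 1 -> FAULT, evict 2, frames=[1,3,4] (faults so far: 5)
  step 13: ref 1 -> HIT, frames=[1,3,4] (faults so far: 5)
  Optimal total faults: 5

Answer: 6 6 5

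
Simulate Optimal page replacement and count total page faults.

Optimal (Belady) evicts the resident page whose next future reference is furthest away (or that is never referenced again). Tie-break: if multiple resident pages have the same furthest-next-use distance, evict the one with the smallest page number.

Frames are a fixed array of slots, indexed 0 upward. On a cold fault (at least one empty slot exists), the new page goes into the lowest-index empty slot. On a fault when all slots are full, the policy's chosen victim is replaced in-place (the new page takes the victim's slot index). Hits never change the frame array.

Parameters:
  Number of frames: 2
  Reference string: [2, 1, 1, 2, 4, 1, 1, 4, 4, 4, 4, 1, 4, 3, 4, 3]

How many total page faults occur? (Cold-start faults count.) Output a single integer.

Answer: 4

Derivation:
Step 0: ref 2 → FAULT, frames=[2,-]
Step 1: ref 1 → FAULT, frames=[2,1]
Step 2: ref 1 → HIT, frames=[2,1]
Step 3: ref 2 → HIT, frames=[2,1]
Step 4: ref 4 → FAULT (evict 2), frames=[4,1]
Step 5: ref 1 → HIT, frames=[4,1]
Step 6: ref 1 → HIT, frames=[4,1]
Step 7: ref 4 → HIT, frames=[4,1]
Step 8: ref 4 → HIT, frames=[4,1]
Step 9: ref 4 → HIT, frames=[4,1]
Step 10: ref 4 → HIT, frames=[4,1]
Step 11: ref 1 → HIT, frames=[4,1]
Step 12: ref 4 → HIT, frames=[4,1]
Step 13: ref 3 → FAULT (evict 1), frames=[4,3]
Step 14: ref 4 → HIT, frames=[4,3]
Step 15: ref 3 → HIT, frames=[4,3]
Total faults: 4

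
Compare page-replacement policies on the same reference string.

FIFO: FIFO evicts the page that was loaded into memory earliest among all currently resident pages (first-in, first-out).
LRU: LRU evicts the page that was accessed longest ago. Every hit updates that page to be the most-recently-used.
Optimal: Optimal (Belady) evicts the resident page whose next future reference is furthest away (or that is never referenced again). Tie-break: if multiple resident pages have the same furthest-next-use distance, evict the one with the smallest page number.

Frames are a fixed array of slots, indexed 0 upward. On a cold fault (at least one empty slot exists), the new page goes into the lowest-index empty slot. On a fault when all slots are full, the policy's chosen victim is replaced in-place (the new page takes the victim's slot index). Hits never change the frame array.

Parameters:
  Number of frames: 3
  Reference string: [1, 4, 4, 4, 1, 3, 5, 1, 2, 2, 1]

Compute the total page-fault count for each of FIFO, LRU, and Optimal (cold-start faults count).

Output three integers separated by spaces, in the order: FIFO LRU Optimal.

--- FIFO ---
  step 0: ref 1 -> FAULT, frames=[1,-,-] (faults so far: 1)
  step 1: ref 4 -> FAULT, frames=[1,4,-] (faults so far: 2)
  step 2: ref 4 -> HIT, frames=[1,4,-] (faults so far: 2)
  step 3: ref 4 -> HIT, frames=[1,4,-] (faults so far: 2)
  step 4: ref 1 -> HIT, frames=[1,4,-] (faults so far: 2)
  step 5: ref 3 -> FAULT, frames=[1,4,3] (faults so far: 3)
  step 6: ref 5 -> FAULT, evict 1, frames=[5,4,3] (faults so far: 4)
  step 7: ref 1 -> FAULT, evict 4, frames=[5,1,3] (faults so far: 5)
  step 8: ref 2 -> FAULT, evict 3, frames=[5,1,2] (faults so far: 6)
  step 9: ref 2 -> HIT, frames=[5,1,2] (faults so far: 6)
  step 10: ref 1 -> HIT, frames=[5,1,2] (faults so far: 6)
  FIFO total faults: 6
--- LRU ---
  step 0: ref 1 -> FAULT, frames=[1,-,-] (faults so far: 1)
  step 1: ref 4 -> FAULT, frames=[1,4,-] (faults so far: 2)
  step 2: ref 4 -> HIT, frames=[1,4,-] (faults so far: 2)
  step 3: ref 4 -> HIT, frames=[1,4,-] (faults so far: 2)
  step 4: ref 1 -> HIT, frames=[1,4,-] (faults so far: 2)
  step 5: ref 3 -> FAULT, frames=[1,4,3] (faults so far: 3)
  step 6: ref 5 -> FAULT, evict 4, frames=[1,5,3] (faults so far: 4)
  step 7: ref 1 -> HIT, frames=[1,5,3] (faults so far: 4)
  step 8: ref 2 -> FAULT, evict 3, frames=[1,5,2] (faults so far: 5)
  step 9: ref 2 -> HIT, frames=[1,5,2] (faults so far: 5)
  step 10: ref 1 -> HIT, frames=[1,5,2] (faults so far: 5)
  LRU total faults: 5
--- Optimal ---
  step 0: ref 1 -> FAULT, frames=[1,-,-] (faults so far: 1)
  step 1: ref 4 -> FAULT, frames=[1,4,-] (faults so far: 2)
  step 2: ref 4 -> HIT, frames=[1,4,-] (faults so far: 2)
  step 3: ref 4 -> HIT, frames=[1,4,-] (faults so far: 2)
  step 4: ref 1 -> HIT, frames=[1,4,-] (faults so far: 2)
  step 5: ref 3 -> FAULT, frames=[1,4,3] (faults so far: 3)
  step 6: ref 5 -> FAULT, evict 3, frames=[1,4,5] (faults so far: 4)
  step 7: ref 1 -> HIT, frames=[1,4,5] (faults so far: 4)
  step 8: ref 2 -> FAULT, evict 4, frames=[1,2,5] (faults so far: 5)
  step 9: ref 2 -> HIT, frames=[1,2,5] (faults so far: 5)
  step 10: ref 1 -> HIT, frames=[1,2,5] (faults so far: 5)
  Optimal total faults: 5

Answer: 6 5 5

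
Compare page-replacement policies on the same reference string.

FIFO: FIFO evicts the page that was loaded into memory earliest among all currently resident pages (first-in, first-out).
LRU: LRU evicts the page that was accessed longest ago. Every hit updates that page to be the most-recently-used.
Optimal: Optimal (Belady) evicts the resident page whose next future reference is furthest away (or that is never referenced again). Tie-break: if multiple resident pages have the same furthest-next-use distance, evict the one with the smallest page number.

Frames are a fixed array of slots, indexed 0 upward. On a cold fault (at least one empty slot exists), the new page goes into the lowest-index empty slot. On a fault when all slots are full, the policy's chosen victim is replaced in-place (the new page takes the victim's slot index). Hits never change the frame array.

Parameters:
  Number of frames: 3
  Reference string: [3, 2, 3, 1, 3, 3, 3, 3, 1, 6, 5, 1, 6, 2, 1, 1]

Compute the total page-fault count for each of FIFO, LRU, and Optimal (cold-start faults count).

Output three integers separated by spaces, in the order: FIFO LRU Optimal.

--- FIFO ---
  step 0: ref 3 -> FAULT, frames=[3,-,-] (faults so far: 1)
  step 1: ref 2 -> FAULT, frames=[3,2,-] (faults so far: 2)
  step 2: ref 3 -> HIT, frames=[3,2,-] (faults so far: 2)
  step 3: ref 1 -> FAULT, frames=[3,2,1] (faults so far: 3)
  step 4: ref 3 -> HIT, frames=[3,2,1] (faults so far: 3)
  step 5: ref 3 -> HIT, frames=[3,2,1] (faults so far: 3)
  step 6: ref 3 -> HIT, frames=[3,2,1] (faults so far: 3)
  step 7: ref 3 -> HIT, frames=[3,2,1] (faults so far: 3)
  step 8: ref 1 -> HIT, frames=[3,2,1] (faults so far: 3)
  step 9: ref 6 -> FAULT, evict 3, frames=[6,2,1] (faults so far: 4)
  step 10: ref 5 -> FAULT, evict 2, frames=[6,5,1] (faults so far: 5)
  step 11: ref 1 -> HIT, frames=[6,5,1] (faults so far: 5)
  step 12: ref 6 -> HIT, frames=[6,5,1] (faults so far: 5)
  step 13: ref 2 -> FAULT, evict 1, frames=[6,5,2] (faults so far: 6)
  step 14: ref 1 -> FAULT, evict 6, frames=[1,5,2] (faults so far: 7)
  step 15: ref 1 -> HIT, frames=[1,5,2] (faults so far: 7)
  FIFO total faults: 7
--- LRU ---
  step 0: ref 3 -> FAULT, frames=[3,-,-] (faults so far: 1)
  step 1: ref 2 -> FAULT, frames=[3,2,-] (faults so far: 2)
  step 2: ref 3 -> HIT, frames=[3,2,-] (faults so far: 2)
  step 3: ref 1 -> FAULT, frames=[3,2,1] (faults so far: 3)
  step 4: ref 3 -> HIT, frames=[3,2,1] (faults so far: 3)
  step 5: ref 3 -> HIT, frames=[3,2,1] (faults so far: 3)
  step 6: ref 3 -> HIT, frames=[3,2,1] (faults so far: 3)
  step 7: ref 3 -> HIT, frames=[3,2,1] (faults so far: 3)
  step 8: ref 1 -> HIT, frames=[3,2,1] (faults so far: 3)
  step 9: ref 6 -> FAULT, evict 2, frames=[3,6,1] (faults so far: 4)
  step 10: ref 5 -> FAULT, evict 3, frames=[5,6,1] (faults so far: 5)
  step 11: ref 1 -> HIT, frames=[5,6,1] (faults so far: 5)
  step 12: ref 6 -> HIT, frames=[5,6,1] (faults so far: 5)
  step 13: ref 2 -> FAULT, evict 5, frames=[2,6,1] (faults so far: 6)
  step 14: ref 1 -> HIT, frames=[2,6,1] (faults so far: 6)
  step 15: ref 1 -> HIT, frames=[2,6,1] (faults so far: 6)
  LRU total faults: 6
--- Optimal ---
  step 0: ref 3 -> FAULT, frames=[3,-,-] (faults so far: 1)
  step 1: ref 2 -> FAULT, frames=[3,2,-] (faults so far: 2)
  step 2: ref 3 -> HIT, frames=[3,2,-] (faults so far: 2)
  step 3: ref 1 -> FAULT, frames=[3,2,1] (faults so far: 3)
  step 4: ref 3 -> HIT, frames=[3,2,1] (faults so far: 3)
  step 5: ref 3 -> HIT, frames=[3,2,1] (faults so far: 3)
  step 6: ref 3 -> HIT, frames=[3,2,1] (faults so far: 3)
  step 7: ref 3 -> HIT, frames=[3,2,1] (faults so far: 3)
  step 8: ref 1 -> HIT, frames=[3,2,1] (faults so far: 3)
  step 9: ref 6 -> FAULT, evict 3, frames=[6,2,1] (faults so far: 4)
  step 10: ref 5 -> FAULT, evict 2, frames=[6,5,1] (faults so far: 5)
  step 11: ref 1 -> HIT, frames=[6,5,1] (faults so far: 5)
  step 12: ref 6 -> HIT, frames=[6,5,1] (faults so far: 5)
  step 13: ref 2 -> FAULT, evict 5, frames=[6,2,1] (faults so far: 6)
  step 14: ref 1 -> HIT, frames=[6,2,1] (faults so far: 6)
  step 15: ref 1 -> HIT, frames=[6,2,1] (faults so far: 6)
  Optimal total faults: 6

Answer: 7 6 6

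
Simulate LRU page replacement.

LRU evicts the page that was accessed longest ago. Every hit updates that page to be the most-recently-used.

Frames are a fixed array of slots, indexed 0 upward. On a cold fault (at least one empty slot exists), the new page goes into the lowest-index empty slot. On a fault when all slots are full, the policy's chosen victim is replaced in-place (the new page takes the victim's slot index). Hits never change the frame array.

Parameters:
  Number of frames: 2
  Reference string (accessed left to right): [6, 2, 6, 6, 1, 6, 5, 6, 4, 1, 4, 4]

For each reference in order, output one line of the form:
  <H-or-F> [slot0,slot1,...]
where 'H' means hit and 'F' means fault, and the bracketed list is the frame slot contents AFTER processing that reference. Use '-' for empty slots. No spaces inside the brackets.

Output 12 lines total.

F [6,-]
F [6,2]
H [6,2]
H [6,2]
F [6,1]
H [6,1]
F [6,5]
H [6,5]
F [6,4]
F [1,4]
H [1,4]
H [1,4]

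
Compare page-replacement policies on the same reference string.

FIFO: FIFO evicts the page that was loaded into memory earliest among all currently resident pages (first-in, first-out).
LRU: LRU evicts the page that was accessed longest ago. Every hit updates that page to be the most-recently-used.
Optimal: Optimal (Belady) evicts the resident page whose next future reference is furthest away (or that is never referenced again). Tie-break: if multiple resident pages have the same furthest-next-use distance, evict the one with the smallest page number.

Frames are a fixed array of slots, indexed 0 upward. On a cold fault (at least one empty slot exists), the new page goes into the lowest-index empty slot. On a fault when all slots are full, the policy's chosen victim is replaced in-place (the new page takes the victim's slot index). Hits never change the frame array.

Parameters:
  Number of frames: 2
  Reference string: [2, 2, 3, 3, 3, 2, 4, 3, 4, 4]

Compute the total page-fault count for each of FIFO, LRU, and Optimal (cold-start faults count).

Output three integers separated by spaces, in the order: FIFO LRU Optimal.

Answer: 3 4 3

Derivation:
--- FIFO ---
  step 0: ref 2 -> FAULT, frames=[2,-] (faults so far: 1)
  step 1: ref 2 -> HIT, frames=[2,-] (faults so far: 1)
  step 2: ref 3 -> FAULT, frames=[2,3] (faults so far: 2)
  step 3: ref 3 -> HIT, frames=[2,3] (faults so far: 2)
  step 4: ref 3 -> HIT, frames=[2,3] (faults so far: 2)
  step 5: ref 2 -> HIT, frames=[2,3] (faults so far: 2)
  step 6: ref 4 -> FAULT, evict 2, frames=[4,3] (faults so far: 3)
  step 7: ref 3 -> HIT, frames=[4,3] (faults so far: 3)
  step 8: ref 4 -> HIT, frames=[4,3] (faults so far: 3)
  step 9: ref 4 -> HIT, frames=[4,3] (faults so far: 3)
  FIFO total faults: 3
--- LRU ---
  step 0: ref 2 -> FAULT, frames=[2,-] (faults so far: 1)
  step 1: ref 2 -> HIT, frames=[2,-] (faults so far: 1)
  step 2: ref 3 -> FAULT, frames=[2,3] (faults so far: 2)
  step 3: ref 3 -> HIT, frames=[2,3] (faults so far: 2)
  step 4: ref 3 -> HIT, frames=[2,3] (faults so far: 2)
  step 5: ref 2 -> HIT, frames=[2,3] (faults so far: 2)
  step 6: ref 4 -> FAULT, evict 3, frames=[2,4] (faults so far: 3)
  step 7: ref 3 -> FAULT, evict 2, frames=[3,4] (faults so far: 4)
  step 8: ref 4 -> HIT, frames=[3,4] (faults so far: 4)
  step 9: ref 4 -> HIT, frames=[3,4] (faults so far: 4)
  LRU total faults: 4
--- Optimal ---
  step 0: ref 2 -> FAULT, frames=[2,-] (faults so far: 1)
  step 1: ref 2 -> HIT, frames=[2,-] (faults so far: 1)
  step 2: ref 3 -> FAULT, frames=[2,3] (faults so far: 2)
  step 3: ref 3 -> HIT, frames=[2,3] (faults so far: 2)
  step 4: ref 3 -> HIT, frames=[2,3] (faults so far: 2)
  step 5: ref 2 -> HIT, frames=[2,3] (faults so far: 2)
  step 6: ref 4 -> FAULT, evict 2, frames=[4,3] (faults so far: 3)
  step 7: ref 3 -> HIT, frames=[4,3] (faults so far: 3)
  step 8: ref 4 -> HIT, frames=[4,3] (faults so far: 3)
  step 9: ref 4 -> HIT, frames=[4,3] (faults so far: 3)
  Optimal total faults: 3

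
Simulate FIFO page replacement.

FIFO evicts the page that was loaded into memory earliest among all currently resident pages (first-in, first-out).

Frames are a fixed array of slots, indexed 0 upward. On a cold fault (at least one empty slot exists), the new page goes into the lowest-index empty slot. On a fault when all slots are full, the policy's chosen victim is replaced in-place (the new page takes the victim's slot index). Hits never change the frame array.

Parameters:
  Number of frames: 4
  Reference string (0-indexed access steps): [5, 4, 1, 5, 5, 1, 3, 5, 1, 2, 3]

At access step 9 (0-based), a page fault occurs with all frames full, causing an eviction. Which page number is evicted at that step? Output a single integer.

Answer: 5

Derivation:
Step 0: ref 5 -> FAULT, frames=[5,-,-,-]
Step 1: ref 4 -> FAULT, frames=[5,4,-,-]
Step 2: ref 1 -> FAULT, frames=[5,4,1,-]
Step 3: ref 5 -> HIT, frames=[5,4,1,-]
Step 4: ref 5 -> HIT, frames=[5,4,1,-]
Step 5: ref 1 -> HIT, frames=[5,4,1,-]
Step 6: ref 3 -> FAULT, frames=[5,4,1,3]
Step 7: ref 5 -> HIT, frames=[5,4,1,3]
Step 8: ref 1 -> HIT, frames=[5,4,1,3]
Step 9: ref 2 -> FAULT, evict 5, frames=[2,4,1,3]
At step 9: evicted page 5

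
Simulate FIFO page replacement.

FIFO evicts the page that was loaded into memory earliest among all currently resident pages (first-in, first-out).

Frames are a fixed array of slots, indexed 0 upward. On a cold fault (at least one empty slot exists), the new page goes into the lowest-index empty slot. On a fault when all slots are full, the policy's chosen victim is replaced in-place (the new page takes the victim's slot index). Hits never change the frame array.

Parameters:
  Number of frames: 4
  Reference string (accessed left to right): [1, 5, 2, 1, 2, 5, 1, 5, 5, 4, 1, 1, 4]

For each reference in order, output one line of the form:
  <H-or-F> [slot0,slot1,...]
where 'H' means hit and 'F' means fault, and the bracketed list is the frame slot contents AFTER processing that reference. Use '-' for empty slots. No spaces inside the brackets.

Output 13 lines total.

F [1,-,-,-]
F [1,5,-,-]
F [1,5,2,-]
H [1,5,2,-]
H [1,5,2,-]
H [1,5,2,-]
H [1,5,2,-]
H [1,5,2,-]
H [1,5,2,-]
F [1,5,2,4]
H [1,5,2,4]
H [1,5,2,4]
H [1,5,2,4]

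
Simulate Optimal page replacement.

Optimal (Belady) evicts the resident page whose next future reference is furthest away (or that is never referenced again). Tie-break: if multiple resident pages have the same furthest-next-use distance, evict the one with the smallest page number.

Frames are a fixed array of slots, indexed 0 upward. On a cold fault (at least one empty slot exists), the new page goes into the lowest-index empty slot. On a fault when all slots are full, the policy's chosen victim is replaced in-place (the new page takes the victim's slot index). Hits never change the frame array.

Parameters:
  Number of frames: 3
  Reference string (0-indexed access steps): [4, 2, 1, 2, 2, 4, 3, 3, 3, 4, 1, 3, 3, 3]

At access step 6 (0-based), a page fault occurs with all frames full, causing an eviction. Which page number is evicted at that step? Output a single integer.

Answer: 2

Derivation:
Step 0: ref 4 -> FAULT, frames=[4,-,-]
Step 1: ref 2 -> FAULT, frames=[4,2,-]
Step 2: ref 1 -> FAULT, frames=[4,2,1]
Step 3: ref 2 -> HIT, frames=[4,2,1]
Step 4: ref 2 -> HIT, frames=[4,2,1]
Step 5: ref 4 -> HIT, frames=[4,2,1]
Step 6: ref 3 -> FAULT, evict 2, frames=[4,3,1]
At step 6: evicted page 2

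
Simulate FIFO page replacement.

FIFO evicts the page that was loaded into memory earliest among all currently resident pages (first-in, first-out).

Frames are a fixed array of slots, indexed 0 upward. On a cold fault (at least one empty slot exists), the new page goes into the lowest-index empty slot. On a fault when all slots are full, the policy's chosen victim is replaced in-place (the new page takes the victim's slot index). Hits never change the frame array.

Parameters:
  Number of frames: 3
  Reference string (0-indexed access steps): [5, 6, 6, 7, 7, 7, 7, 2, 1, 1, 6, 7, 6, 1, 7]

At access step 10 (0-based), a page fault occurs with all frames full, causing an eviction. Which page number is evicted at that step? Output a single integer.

Step 0: ref 5 -> FAULT, frames=[5,-,-]
Step 1: ref 6 -> FAULT, frames=[5,6,-]
Step 2: ref 6 -> HIT, frames=[5,6,-]
Step 3: ref 7 -> FAULT, frames=[5,6,7]
Step 4: ref 7 -> HIT, frames=[5,6,7]
Step 5: ref 7 -> HIT, frames=[5,6,7]
Step 6: ref 7 -> HIT, frames=[5,6,7]
Step 7: ref 2 -> FAULT, evict 5, frames=[2,6,7]
Step 8: ref 1 -> FAULT, evict 6, frames=[2,1,7]
Step 9: ref 1 -> HIT, frames=[2,1,7]
Step 10: ref 6 -> FAULT, evict 7, frames=[2,1,6]
At step 10: evicted page 7

Answer: 7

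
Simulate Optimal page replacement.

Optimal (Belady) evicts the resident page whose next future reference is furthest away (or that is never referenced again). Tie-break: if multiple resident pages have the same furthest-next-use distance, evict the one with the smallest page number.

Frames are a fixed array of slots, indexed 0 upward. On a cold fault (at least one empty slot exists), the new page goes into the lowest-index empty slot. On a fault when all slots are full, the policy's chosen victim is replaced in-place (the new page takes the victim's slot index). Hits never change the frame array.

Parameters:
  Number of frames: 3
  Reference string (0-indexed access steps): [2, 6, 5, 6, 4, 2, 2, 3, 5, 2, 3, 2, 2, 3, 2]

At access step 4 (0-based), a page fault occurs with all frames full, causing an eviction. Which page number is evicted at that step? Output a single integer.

Answer: 6

Derivation:
Step 0: ref 2 -> FAULT, frames=[2,-,-]
Step 1: ref 6 -> FAULT, frames=[2,6,-]
Step 2: ref 5 -> FAULT, frames=[2,6,5]
Step 3: ref 6 -> HIT, frames=[2,6,5]
Step 4: ref 4 -> FAULT, evict 6, frames=[2,4,5]
At step 4: evicted page 6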